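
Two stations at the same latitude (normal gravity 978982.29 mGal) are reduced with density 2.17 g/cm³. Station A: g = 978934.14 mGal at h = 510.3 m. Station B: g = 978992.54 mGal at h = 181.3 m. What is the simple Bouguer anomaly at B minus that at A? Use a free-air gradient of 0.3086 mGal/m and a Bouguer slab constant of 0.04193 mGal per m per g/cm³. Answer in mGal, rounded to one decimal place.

Δg_SB(A) = 978934.14 − 978982.29 + 0.3086×510.3 − 0.04193×2.17×510.3 = 62.90 mGal
Δg_SB(B) = 978992.54 − 978982.29 + 0.3086×181.3 − 0.04193×2.17×181.3 = 49.70 mGal
Difference = 49.70 − (62.90) = -13.20 mGal

-13.2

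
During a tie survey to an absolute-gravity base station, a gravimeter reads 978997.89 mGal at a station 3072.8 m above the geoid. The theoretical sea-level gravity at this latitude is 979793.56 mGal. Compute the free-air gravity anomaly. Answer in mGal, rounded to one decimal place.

Free-air correction = 0.3086 × 3072.8 = 948.27 mGal
Free-air anomaly = 978997.89 − 979793.56 + (948.27) = 152.60 mGal

152.6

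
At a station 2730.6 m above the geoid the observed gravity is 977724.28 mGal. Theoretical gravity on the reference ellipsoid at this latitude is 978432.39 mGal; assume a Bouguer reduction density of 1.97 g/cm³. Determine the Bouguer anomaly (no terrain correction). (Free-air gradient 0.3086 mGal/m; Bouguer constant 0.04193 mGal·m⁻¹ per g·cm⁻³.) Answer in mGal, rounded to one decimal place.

-91.0

Free-air correction = 0.3086 × 2730.6 = 842.66 mGal
Free-air anomaly = 977724.28 − 978432.39 + (842.66) = 134.55 mGal
Bouguer slab correction = 0.04193 × 1.97 × 2730.6 = 225.55 mGal
Simple Bouguer anomaly = 134.55 − (225.55) = -91.00 mGal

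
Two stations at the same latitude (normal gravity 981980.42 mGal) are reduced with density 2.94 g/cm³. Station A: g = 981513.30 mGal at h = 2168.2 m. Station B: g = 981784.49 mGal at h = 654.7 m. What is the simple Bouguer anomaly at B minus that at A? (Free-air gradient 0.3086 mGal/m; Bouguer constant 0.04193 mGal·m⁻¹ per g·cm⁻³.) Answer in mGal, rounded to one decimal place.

Δg_SB(A) = 981513.30 − 981980.42 + 0.3086×2168.2 − 0.04193×2.94×2168.2 = -65.30 mGal
Δg_SB(B) = 981784.49 − 981980.42 + 0.3086×654.7 − 0.04193×2.94×654.7 = -74.60 mGal
Difference = -74.60 − (-65.30) = -9.30 mGal

-9.3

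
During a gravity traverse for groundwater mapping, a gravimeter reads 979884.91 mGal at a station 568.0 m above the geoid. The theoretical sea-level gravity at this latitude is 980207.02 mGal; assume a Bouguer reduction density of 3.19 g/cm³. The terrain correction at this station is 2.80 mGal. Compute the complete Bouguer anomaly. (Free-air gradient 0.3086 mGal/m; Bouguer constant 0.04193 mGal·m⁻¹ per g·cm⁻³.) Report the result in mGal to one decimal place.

Free-air correction = 0.3086 × 568.0 = 175.28 mGal
Free-air anomaly = 979884.91 − 980207.02 + (175.28) = -146.83 mGal
Bouguer slab correction = 0.04193 × 3.19 × 568.0 = 75.97 mGal
Simple Bouguer anomaly = -146.83 − (75.97) = -222.80 mGal
Complete Bouguer anomaly = -222.80 + 2.80 = -220.00 mGal

-220.0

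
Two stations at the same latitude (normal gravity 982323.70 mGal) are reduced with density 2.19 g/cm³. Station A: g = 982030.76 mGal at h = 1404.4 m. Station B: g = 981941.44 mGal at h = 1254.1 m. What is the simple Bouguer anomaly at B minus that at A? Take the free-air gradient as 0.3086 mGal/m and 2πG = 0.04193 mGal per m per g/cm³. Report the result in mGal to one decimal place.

Δg_SB(A) = 982030.76 − 982323.70 + 0.3086×1404.4 − 0.04193×2.19×1404.4 = 11.50 mGal
Δg_SB(B) = 981941.44 − 982323.70 + 0.3086×1254.1 − 0.04193×2.19×1254.1 = -110.40 mGal
Difference = -110.40 − (11.50) = -121.90 mGal

-121.9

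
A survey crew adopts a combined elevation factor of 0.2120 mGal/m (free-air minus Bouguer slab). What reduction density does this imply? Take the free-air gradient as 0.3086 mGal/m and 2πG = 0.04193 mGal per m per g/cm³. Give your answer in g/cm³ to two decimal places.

2.30

0.2120 = 0.3086 − 0.04193 × ρ
ρ = (0.3086 − 0.2120) / 0.04193 = 2.30 g/cm³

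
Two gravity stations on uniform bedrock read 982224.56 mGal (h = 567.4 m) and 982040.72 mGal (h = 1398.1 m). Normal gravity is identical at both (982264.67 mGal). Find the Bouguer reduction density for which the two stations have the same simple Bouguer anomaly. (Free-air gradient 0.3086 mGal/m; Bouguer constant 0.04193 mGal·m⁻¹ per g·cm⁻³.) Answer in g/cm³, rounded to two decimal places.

Δg_obs = 982040.72 − 982224.56 = -183.84 mGal over Δh = 1398.1 − 567.4 = 830.7 m
Equal Bouguer anomalies ⇒ Δg_obs + (0.3086 − 0.04193ρ)·Δh = 0
0.3086 − 0.04193ρ = −Δg_obs/Δh = 0.22131
ρ = (0.3086 − 0.22131) / 0.04193 = 2.08 g/cm³

2.08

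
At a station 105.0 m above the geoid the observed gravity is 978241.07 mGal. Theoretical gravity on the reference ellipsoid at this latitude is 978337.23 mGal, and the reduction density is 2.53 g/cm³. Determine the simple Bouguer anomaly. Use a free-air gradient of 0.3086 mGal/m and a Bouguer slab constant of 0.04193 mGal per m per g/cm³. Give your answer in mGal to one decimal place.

-74.9

Free-air correction = 0.3086 × 105.0 = 32.40 mGal
Free-air anomaly = 978241.07 − 978337.23 + (32.40) = -63.76 mGal
Bouguer slab correction = 0.04193 × 2.53 × 105.0 = 11.14 mGal
Simple Bouguer anomaly = -63.76 − (11.14) = -74.90 mGal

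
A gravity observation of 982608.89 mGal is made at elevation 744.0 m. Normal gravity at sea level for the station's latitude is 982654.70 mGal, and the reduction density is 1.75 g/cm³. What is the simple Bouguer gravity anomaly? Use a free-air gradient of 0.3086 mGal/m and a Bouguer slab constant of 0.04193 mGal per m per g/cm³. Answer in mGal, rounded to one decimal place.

129.2

Free-air correction = 0.3086 × 744.0 = 229.60 mGal
Free-air anomaly = 982608.89 − 982654.70 + (229.60) = 183.79 mGal
Bouguer slab correction = 0.04193 × 1.75 × 744.0 = 54.59 mGal
Simple Bouguer anomaly = 183.79 − (54.59) = 129.20 mGal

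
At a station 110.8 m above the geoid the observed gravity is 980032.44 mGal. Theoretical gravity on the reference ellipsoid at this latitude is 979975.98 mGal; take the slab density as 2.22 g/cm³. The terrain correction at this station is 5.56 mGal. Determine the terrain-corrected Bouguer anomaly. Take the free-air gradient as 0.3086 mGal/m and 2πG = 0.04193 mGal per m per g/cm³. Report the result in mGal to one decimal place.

85.9

Free-air correction = 0.3086 × 110.8 = 34.19 mGal
Free-air anomaly = 980032.44 − 979975.98 + (34.19) = 90.65 mGal
Bouguer slab correction = 0.04193 × 2.22 × 110.8 = 10.31 mGal
Simple Bouguer anomaly = 90.65 − (10.31) = 80.34 mGal
Complete Bouguer anomaly = 80.34 + 5.56 = 85.90 mGal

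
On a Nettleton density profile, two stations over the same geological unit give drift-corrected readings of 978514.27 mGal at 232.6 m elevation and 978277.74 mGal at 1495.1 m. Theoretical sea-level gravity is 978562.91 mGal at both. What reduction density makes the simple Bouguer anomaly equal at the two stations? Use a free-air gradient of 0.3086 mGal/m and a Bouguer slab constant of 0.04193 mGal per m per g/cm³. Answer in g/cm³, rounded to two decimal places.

2.89

Δg_obs = 978277.74 − 978514.27 = -236.53 mGal over Δh = 1495.1 − 232.6 = 1262.5 m
Equal Bouguer anomalies ⇒ Δg_obs + (0.3086 − 0.04193ρ)·Δh = 0
0.3086 − 0.04193ρ = −Δg_obs/Δh = 0.18735
ρ = (0.3086 − 0.18735) / 0.04193 = 2.89 g/cm³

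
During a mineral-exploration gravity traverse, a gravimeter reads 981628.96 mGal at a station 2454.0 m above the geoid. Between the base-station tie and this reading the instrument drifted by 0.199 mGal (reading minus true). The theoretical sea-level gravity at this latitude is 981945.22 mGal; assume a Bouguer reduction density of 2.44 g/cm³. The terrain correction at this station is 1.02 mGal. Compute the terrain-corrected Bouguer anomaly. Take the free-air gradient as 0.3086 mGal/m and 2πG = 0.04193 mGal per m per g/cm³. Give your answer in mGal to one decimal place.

190.8

Drift-corrected reading = 981628.96 − (0.199) = 981628.761 mGal
Free-air correction = 0.3086 × 2454.0 = 757.30 mGal
Free-air anomaly = 981628.761 − 981945.22 + (757.30) = 440.841 mGal
Bouguer slab correction = 0.04193 × 2.44 × 2454.0 = 251.07 mGal
Simple Bouguer anomaly = 440.841 − (251.07) = 189.771 mGal
Complete Bouguer anomaly = 189.771 + 1.02 = 190.791 mGal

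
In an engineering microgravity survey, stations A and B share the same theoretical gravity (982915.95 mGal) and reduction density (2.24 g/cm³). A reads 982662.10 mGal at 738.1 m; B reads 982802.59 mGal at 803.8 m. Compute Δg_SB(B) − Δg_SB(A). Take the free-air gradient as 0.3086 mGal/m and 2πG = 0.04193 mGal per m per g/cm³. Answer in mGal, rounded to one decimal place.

Δg_SB(A) = 982662.10 − 982915.95 + 0.3086×738.1 − 0.04193×2.24×738.1 = -95.40 mGal
Δg_SB(B) = 982802.59 − 982915.95 + 0.3086×803.8 − 0.04193×2.24×803.8 = 59.20 mGal
Difference = 59.20 − (-95.40) = 154.60 mGal

154.6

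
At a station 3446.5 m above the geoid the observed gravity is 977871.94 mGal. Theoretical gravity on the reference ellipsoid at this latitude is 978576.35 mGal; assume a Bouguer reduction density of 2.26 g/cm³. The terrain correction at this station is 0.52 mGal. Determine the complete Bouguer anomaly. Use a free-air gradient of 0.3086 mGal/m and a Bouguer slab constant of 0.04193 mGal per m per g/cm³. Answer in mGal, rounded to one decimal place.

Free-air correction = 0.3086 × 3446.5 = 1063.59 mGal
Free-air anomaly = 977871.94 − 978576.35 + (1063.59) = 359.18 mGal
Bouguer slab correction = 0.04193 × 2.26 × 3446.5 = 326.60 mGal
Simple Bouguer anomaly = 359.18 − (326.60) = 32.58 mGal
Complete Bouguer anomaly = 32.58 + 0.52 = 33.10 mGal

33.1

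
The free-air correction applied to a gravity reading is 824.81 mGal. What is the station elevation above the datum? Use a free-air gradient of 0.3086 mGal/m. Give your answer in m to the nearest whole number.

2673

h = 824.81 / 0.3086 = 2672.75 m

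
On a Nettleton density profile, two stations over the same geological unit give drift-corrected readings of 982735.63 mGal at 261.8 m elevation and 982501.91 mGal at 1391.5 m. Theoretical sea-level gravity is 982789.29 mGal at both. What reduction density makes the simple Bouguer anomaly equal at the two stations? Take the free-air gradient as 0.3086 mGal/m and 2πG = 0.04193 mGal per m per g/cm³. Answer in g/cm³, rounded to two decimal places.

Δg_obs = 982501.91 − 982735.63 = -233.72 mGal over Δh = 1391.5 − 261.8 = 1129.7 m
Equal Bouguer anomalies ⇒ Δg_obs + (0.3086 − 0.04193ρ)·Δh = 0
0.3086 − 0.04193ρ = −Δg_obs/Δh = 0.20689
ρ = (0.3086 − 0.20689) / 0.04193 = 2.43 g/cm³

2.43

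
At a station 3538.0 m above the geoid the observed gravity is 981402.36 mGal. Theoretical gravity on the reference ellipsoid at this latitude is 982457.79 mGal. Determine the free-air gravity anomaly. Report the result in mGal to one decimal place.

Free-air correction = 0.3086 × 3538.0 = 1091.83 mGal
Free-air anomaly = 981402.36 − 982457.79 + (1091.83) = 36.40 mGal

36.4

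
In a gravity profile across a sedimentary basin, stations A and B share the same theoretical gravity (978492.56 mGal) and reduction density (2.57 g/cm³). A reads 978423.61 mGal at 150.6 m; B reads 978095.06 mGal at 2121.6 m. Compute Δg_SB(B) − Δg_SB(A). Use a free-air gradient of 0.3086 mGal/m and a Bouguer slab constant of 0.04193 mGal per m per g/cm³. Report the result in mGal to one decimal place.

67.3

Δg_SB(A) = 978423.61 − 978492.56 + 0.3086×150.6 − 0.04193×2.57×150.6 = -38.70 mGal
Δg_SB(B) = 978095.06 − 978492.56 + 0.3086×2121.6 − 0.04193×2.57×2121.6 = 28.60 mGal
Difference = 28.60 − (-38.70) = 67.30 mGal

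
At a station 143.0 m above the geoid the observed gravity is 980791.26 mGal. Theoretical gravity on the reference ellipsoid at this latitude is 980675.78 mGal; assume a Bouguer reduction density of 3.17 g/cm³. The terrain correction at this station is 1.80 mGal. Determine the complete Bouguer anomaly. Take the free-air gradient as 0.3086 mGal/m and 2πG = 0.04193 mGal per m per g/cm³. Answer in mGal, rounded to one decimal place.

142.4

Free-air correction = 0.3086 × 143.0 = 44.13 mGal
Free-air anomaly = 980791.26 − 980675.78 + (44.13) = 159.61 mGal
Bouguer slab correction = 0.04193 × 3.17 × 143.0 = 19.01 mGal
Simple Bouguer anomaly = 159.61 − (19.01) = 140.60 mGal
Complete Bouguer anomaly = 140.60 + 1.80 = 142.40 mGal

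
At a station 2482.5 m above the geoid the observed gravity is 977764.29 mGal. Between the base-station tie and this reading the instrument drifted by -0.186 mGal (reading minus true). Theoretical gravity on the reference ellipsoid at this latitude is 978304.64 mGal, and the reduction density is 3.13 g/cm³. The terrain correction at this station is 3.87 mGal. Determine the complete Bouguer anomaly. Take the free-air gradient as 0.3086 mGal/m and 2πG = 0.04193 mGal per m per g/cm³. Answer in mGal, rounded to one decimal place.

Drift-corrected reading = 977764.29 − (-0.186) = 977764.476 mGal
Free-air correction = 0.3086 × 2482.5 = 766.10 mGal
Free-air anomaly = 977764.476 − 978304.64 + (766.10) = 225.936 mGal
Bouguer slab correction = 0.04193 × 3.13 × 2482.5 = 325.81 mGal
Simple Bouguer anomaly = 225.936 − (325.81) = -99.874 mGal
Complete Bouguer anomaly = -99.874 + 3.87 = -96.004 mGal

-96.0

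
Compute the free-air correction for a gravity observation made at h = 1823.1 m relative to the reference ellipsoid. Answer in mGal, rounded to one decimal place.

562.6

Free-air correction = 0.3086 × 1823.1 = 562.6 mGal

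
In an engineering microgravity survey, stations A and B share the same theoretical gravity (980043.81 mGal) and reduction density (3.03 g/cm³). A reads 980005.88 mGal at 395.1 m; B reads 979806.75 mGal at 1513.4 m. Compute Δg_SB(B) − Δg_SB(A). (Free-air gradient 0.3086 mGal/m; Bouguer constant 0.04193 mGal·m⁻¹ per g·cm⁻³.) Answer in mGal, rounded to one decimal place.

3.9

Δg_SB(A) = 980005.88 − 980043.81 + 0.3086×395.1 − 0.04193×3.03×395.1 = 33.80 mGal
Δg_SB(B) = 979806.75 − 980043.81 + 0.3086×1513.4 − 0.04193×3.03×1513.4 = 37.70 mGal
Difference = 37.70 − (33.80) = 3.90 mGal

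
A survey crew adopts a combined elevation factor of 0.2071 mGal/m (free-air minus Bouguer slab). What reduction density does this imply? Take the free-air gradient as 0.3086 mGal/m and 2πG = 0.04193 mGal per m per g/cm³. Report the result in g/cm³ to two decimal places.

2.42

0.2071 = 0.3086 − 0.04193 × ρ
ρ = (0.3086 − 0.2071) / 0.04193 = 2.42 g/cm³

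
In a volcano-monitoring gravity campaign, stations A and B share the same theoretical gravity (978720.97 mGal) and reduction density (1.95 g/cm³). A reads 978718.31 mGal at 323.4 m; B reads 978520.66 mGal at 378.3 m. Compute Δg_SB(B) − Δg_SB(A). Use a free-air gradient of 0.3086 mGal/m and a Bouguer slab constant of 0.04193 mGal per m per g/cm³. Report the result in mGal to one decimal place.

Δg_SB(A) = 978718.31 − 978720.97 + 0.3086×323.4 − 0.04193×1.95×323.4 = 70.70 mGal
Δg_SB(B) = 978520.66 − 978720.97 + 0.3086×378.3 − 0.04193×1.95×378.3 = -114.50 mGal
Difference = -114.50 − (70.70) = -185.20 mGal

-185.2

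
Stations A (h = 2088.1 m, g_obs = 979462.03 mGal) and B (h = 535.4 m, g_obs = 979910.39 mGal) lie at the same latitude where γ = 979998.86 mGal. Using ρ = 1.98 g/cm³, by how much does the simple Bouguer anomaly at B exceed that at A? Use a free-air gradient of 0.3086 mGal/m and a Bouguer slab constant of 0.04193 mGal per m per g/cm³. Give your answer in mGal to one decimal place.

98.1

Δg_SB(A) = 979462.03 − 979998.86 + 0.3086×2088.1 − 0.04193×1.98×2088.1 = -65.80 mGal
Δg_SB(B) = 979910.39 − 979998.86 + 0.3086×535.4 − 0.04193×1.98×535.4 = 32.30 mGal
Difference = 32.30 − (-65.80) = 98.10 mGal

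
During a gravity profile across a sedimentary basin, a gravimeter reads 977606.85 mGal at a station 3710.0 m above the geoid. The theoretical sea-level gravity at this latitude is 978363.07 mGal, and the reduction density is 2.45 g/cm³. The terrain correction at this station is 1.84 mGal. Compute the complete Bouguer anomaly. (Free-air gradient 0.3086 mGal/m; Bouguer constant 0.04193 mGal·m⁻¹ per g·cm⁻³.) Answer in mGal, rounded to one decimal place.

Free-air correction = 0.3086 × 3710.0 = 1144.91 mGal
Free-air anomaly = 977606.85 − 978363.07 + (1144.91) = 388.69 mGal
Bouguer slab correction = 0.04193 × 2.45 × 3710.0 = 381.12 mGal
Simple Bouguer anomaly = 388.69 − (381.12) = 7.57 mGal
Complete Bouguer anomaly = 7.57 + 1.84 = 9.41 mGal

9.4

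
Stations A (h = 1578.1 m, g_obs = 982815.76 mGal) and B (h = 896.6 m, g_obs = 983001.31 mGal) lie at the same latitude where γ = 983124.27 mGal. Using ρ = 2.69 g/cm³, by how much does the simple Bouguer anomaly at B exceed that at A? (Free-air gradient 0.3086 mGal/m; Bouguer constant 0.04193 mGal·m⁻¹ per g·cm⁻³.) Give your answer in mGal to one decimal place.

Δg_SB(A) = 982815.76 − 983124.27 + 0.3086×1578.1 − 0.04193×2.69×1578.1 = 0.50 mGal
Δg_SB(B) = 983001.31 − 983124.27 + 0.3086×896.6 − 0.04193×2.69×896.6 = 52.60 mGal
Difference = 52.60 − (0.50) = 52.10 mGal

52.1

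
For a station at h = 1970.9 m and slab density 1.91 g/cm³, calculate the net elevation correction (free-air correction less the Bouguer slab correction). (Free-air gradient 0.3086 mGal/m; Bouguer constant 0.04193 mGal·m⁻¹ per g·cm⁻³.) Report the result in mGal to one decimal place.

450.4

Combined gradient = 0.3086 − 0.04193 × 1.91 = 0.2285137 mGal/m
Combined elevation correction = 0.2285137 × 1970.9 = 450.4 mGal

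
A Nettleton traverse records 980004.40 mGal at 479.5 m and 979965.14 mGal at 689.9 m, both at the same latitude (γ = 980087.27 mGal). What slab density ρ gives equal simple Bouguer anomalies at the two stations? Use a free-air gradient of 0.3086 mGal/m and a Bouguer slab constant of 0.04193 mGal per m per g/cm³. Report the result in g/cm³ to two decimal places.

Δg_obs = 979965.14 − 980004.40 = -39.26 mGal over Δh = 689.9 − 479.5 = 210.4 m
Equal Bouguer anomalies ⇒ Δg_obs + (0.3086 − 0.04193ρ)·Δh = 0
0.3086 − 0.04193ρ = −Δg_obs/Δh = 0.18660
ρ = (0.3086 − 0.18660) / 0.04193 = 2.91 g/cm³

2.91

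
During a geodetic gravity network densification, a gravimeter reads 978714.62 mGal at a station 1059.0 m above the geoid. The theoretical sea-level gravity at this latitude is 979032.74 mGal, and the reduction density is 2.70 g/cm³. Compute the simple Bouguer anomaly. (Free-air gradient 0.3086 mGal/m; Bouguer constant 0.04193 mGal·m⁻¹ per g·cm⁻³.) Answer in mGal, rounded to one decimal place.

Free-air correction = 0.3086 × 1059.0 = 326.81 mGal
Free-air anomaly = 978714.62 − 979032.74 + (326.81) = 8.69 mGal
Bouguer slab correction = 0.04193 × 2.70 × 1059.0 = 119.89 mGal
Simple Bouguer anomaly = 8.69 − (119.89) = -111.20 mGal

-111.2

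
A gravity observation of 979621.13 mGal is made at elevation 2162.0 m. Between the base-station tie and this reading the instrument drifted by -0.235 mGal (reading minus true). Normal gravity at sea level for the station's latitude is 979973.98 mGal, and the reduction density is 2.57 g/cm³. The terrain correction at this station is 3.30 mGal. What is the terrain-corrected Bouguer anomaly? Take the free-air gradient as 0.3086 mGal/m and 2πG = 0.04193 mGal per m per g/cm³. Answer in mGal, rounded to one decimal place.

84.9

Drift-corrected reading = 979621.13 − (-0.235) = 979621.365 mGal
Free-air correction = 0.3086 × 2162.0 = 667.19 mGal
Free-air anomaly = 979621.365 − 979973.98 + (667.19) = 314.575 mGal
Bouguer slab correction = 0.04193 × 2.57 × 2162.0 = 232.98 mGal
Simple Bouguer anomaly = 314.575 − (232.98) = 81.595 mGal
Complete Bouguer anomaly = 81.595 + 3.30 = 84.895 mGal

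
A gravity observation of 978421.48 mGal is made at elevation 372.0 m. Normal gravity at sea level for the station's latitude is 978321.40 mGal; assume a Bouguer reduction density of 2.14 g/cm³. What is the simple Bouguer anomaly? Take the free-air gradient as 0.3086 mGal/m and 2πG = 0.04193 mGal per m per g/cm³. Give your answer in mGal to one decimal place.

Free-air correction = 0.3086 × 372.0 = 114.80 mGal
Free-air anomaly = 978421.48 − 978321.40 + (114.80) = 214.88 mGal
Bouguer slab correction = 0.04193 × 2.14 × 372.0 = 33.38 mGal
Simple Bouguer anomaly = 214.88 − (33.38) = 181.50 mGal

181.5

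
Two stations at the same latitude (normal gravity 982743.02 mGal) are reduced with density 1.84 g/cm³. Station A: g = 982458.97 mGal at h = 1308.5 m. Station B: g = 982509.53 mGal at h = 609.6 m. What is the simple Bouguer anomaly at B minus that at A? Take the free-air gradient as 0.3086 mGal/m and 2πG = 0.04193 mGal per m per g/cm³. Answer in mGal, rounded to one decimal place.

Δg_SB(A) = 982458.97 − 982743.02 + 0.3086×1308.5 − 0.04193×1.84×1308.5 = 18.80 mGal
Δg_SB(B) = 982509.53 − 982743.02 + 0.3086×609.6 − 0.04193×1.84×609.6 = -92.40 mGal
Difference = -92.40 − (18.80) = -111.20 mGal

-111.2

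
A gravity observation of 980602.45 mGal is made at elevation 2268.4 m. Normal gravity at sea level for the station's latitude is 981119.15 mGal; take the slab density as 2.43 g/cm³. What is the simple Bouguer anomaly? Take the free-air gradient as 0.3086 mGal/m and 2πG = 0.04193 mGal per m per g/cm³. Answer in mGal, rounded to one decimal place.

Free-air correction = 0.3086 × 2268.4 = 700.03 mGal
Free-air anomaly = 980602.45 − 981119.15 + (700.03) = 183.33 mGal
Bouguer slab correction = 0.04193 × 2.43 × 2268.4 = 231.13 mGal
Simple Bouguer anomaly = 183.33 − (231.13) = -47.80 mGal

-47.8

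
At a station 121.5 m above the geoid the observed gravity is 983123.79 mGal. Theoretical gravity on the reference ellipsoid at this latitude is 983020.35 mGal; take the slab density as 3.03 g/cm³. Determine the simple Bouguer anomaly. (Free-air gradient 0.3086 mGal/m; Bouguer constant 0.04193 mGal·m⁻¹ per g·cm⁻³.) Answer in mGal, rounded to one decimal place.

125.5

Free-air correction = 0.3086 × 121.5 = 37.49 mGal
Free-air anomaly = 983123.79 − 983020.35 + (37.49) = 140.93 mGal
Bouguer slab correction = 0.04193 × 3.03 × 121.5 = 15.44 mGal
Simple Bouguer anomaly = 140.93 − (15.44) = 125.49 mGal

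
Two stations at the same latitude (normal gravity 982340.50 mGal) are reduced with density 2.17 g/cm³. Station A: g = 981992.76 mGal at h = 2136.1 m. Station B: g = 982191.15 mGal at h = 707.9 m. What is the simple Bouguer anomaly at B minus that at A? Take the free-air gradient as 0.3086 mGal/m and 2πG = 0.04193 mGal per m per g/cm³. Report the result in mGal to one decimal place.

Δg_SB(A) = 981992.76 − 982340.50 + 0.3086×2136.1 − 0.04193×2.17×2136.1 = 117.10 mGal
Δg_SB(B) = 982191.15 − 982340.50 + 0.3086×707.9 − 0.04193×2.17×707.9 = 4.70 mGal
Difference = 4.70 − (117.10) = -112.40 mGal

-112.4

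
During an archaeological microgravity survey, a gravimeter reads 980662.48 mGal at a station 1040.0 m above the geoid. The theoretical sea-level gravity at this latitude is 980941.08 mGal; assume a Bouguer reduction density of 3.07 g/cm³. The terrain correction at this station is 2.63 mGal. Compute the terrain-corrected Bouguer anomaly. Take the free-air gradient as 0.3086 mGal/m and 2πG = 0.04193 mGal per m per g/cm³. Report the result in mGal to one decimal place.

Free-air correction = 0.3086 × 1040.0 = 320.94 mGal
Free-air anomaly = 980662.48 − 980941.08 + (320.94) = 42.34 mGal
Bouguer slab correction = 0.04193 × 3.07 × 1040.0 = 133.87 mGal
Simple Bouguer anomaly = 42.34 − (133.87) = -91.53 mGal
Complete Bouguer anomaly = -91.53 + 2.63 = -88.90 mGal

-88.9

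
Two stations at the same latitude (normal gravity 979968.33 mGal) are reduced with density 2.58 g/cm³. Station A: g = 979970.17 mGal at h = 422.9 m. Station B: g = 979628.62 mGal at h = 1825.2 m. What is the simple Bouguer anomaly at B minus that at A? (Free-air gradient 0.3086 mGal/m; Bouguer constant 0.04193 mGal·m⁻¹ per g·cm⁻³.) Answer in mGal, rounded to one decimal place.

Δg_SB(A) = 979970.17 − 979968.33 + 0.3086×422.9 − 0.04193×2.58×422.9 = 86.60 mGal
Δg_SB(B) = 979628.62 − 979968.33 + 0.3086×1825.2 − 0.04193×2.58×1825.2 = 26.10 mGal
Difference = 26.10 − (86.60) = -60.50 mGal

-60.5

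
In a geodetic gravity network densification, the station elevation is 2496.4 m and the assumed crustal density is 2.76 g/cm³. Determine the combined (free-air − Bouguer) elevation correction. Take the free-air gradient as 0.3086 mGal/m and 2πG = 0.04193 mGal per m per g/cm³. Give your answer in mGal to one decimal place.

481.5

Combined gradient = 0.3086 − 0.04193 × 2.76 = 0.1928732 mGal/m
Combined elevation correction = 0.1928732 × 2496.4 = 481.5 mGal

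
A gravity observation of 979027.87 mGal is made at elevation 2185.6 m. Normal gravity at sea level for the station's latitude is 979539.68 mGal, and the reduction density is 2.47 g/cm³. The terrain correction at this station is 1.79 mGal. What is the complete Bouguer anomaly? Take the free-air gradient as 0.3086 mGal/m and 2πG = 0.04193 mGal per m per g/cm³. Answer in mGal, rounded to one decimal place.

Free-air correction = 0.3086 × 2185.6 = 674.48 mGal
Free-air anomaly = 979027.87 − 979539.68 + (674.48) = 162.67 mGal
Bouguer slab correction = 0.04193 × 2.47 × 2185.6 = 226.36 mGal
Simple Bouguer anomaly = 162.67 − (226.36) = -63.69 mGal
Complete Bouguer anomaly = -63.69 + 1.79 = -61.90 mGal

-61.9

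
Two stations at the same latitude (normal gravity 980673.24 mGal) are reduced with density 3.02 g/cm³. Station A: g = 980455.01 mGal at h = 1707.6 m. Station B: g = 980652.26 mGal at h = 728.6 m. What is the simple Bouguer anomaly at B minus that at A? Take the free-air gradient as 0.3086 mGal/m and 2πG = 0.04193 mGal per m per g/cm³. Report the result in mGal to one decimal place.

Δg_SB(A) = 980455.01 − 980673.24 + 0.3086×1707.6 − 0.04193×3.02×1707.6 = 92.50 mGal
Δg_SB(B) = 980652.26 − 980673.24 + 0.3086×728.6 − 0.04193×3.02×728.6 = 111.60 mGal
Difference = 111.60 − (92.50) = 19.10 mGal

19.1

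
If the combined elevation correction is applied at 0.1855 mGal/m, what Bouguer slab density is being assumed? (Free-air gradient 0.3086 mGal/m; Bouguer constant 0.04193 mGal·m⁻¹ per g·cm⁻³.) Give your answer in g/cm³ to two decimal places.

0.1855 = 0.3086 − 0.04193 × ρ
ρ = (0.3086 − 0.1855) / 0.04193 = 2.94 g/cm³

2.94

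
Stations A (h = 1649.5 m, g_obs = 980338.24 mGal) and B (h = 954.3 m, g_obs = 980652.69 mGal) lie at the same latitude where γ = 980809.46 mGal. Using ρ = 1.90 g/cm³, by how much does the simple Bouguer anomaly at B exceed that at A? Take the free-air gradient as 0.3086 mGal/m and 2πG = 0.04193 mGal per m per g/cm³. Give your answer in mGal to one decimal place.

155.3

Δg_SB(A) = 980338.24 − 980809.46 + 0.3086×1649.5 − 0.04193×1.90×1649.5 = -93.60 mGal
Δg_SB(B) = 980652.69 − 980809.46 + 0.3086×954.3 − 0.04193×1.90×954.3 = 61.70 mGal
Difference = 61.70 − (-93.60) = 155.30 mGal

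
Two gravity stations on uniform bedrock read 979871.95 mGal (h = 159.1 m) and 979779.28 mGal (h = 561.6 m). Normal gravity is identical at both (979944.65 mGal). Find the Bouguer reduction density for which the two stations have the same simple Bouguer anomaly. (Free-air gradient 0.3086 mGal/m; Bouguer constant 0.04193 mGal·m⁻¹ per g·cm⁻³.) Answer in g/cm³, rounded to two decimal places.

1.87

Δg_obs = 979779.28 − 979871.95 = -92.67 mGal over Δh = 561.6 − 159.1 = 402.5 m
Equal Bouguer anomalies ⇒ Δg_obs + (0.3086 − 0.04193ρ)·Δh = 0
0.3086 − 0.04193ρ = −Δg_obs/Δh = 0.23024
ρ = (0.3086 − 0.23024) / 0.04193 = 1.87 g/cm³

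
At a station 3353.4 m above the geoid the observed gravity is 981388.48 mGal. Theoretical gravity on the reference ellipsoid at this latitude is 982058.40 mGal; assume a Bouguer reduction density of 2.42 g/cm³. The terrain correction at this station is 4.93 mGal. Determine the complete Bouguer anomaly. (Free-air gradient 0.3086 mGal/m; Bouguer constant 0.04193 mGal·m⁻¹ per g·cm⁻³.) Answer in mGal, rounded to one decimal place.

Free-air correction = 0.3086 × 3353.4 = 1034.86 mGal
Free-air anomaly = 981388.48 − 982058.40 + (1034.86) = 364.94 mGal
Bouguer slab correction = 0.04193 × 2.42 × 3353.4 = 340.27 mGal
Simple Bouguer anomaly = 364.94 − (340.27) = 24.67 mGal
Complete Bouguer anomaly = 24.67 + 4.93 = 29.60 mGal

29.6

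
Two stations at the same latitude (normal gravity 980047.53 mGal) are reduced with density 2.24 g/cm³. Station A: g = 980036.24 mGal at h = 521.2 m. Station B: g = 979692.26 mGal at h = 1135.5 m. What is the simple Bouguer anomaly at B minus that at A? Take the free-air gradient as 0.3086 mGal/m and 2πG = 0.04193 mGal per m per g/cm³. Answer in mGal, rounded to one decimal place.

Δg_SB(A) = 980036.24 − 980047.53 + 0.3086×521.2 − 0.04193×2.24×521.2 = 100.60 mGal
Δg_SB(B) = 979692.26 − 980047.53 + 0.3086×1135.5 − 0.04193×2.24×1135.5 = -111.50 mGal
Difference = -111.50 − (100.60) = -212.10 mGal

-212.1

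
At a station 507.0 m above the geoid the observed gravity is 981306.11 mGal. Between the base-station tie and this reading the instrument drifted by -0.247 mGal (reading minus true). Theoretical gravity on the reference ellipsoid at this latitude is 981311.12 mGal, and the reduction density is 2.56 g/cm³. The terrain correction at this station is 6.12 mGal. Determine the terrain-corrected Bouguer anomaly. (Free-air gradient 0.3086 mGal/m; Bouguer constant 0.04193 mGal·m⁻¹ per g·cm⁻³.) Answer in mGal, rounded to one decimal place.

Drift-corrected reading = 981306.11 − (-0.247) = 981306.357 mGal
Free-air correction = 0.3086 × 507.0 = 156.46 mGal
Free-air anomaly = 981306.357 − 981311.12 + (156.46) = 151.697 mGal
Bouguer slab correction = 0.04193 × 2.56 × 507.0 = 54.42 mGal
Simple Bouguer anomaly = 151.697 − (54.42) = 97.277 mGal
Complete Bouguer anomaly = 97.277 + 6.12 = 103.397 mGal

103.4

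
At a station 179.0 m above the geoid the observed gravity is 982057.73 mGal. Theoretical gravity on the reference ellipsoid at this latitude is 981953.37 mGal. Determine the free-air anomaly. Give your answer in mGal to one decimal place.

Free-air correction = 0.3086 × 179.0 = 55.24 mGal
Free-air anomaly = 982057.73 − 981953.37 + (55.24) = 159.60 mGal

159.6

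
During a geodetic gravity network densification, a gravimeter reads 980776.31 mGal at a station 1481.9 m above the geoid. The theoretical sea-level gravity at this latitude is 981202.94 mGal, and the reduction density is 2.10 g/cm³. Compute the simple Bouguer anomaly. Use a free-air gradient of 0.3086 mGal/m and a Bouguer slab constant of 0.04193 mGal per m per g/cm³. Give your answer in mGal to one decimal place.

Free-air correction = 0.3086 × 1481.9 = 457.31 mGal
Free-air anomaly = 980776.31 − 981202.94 + (457.31) = 30.68 mGal
Bouguer slab correction = 0.04193 × 2.10 × 1481.9 = 130.49 mGal
Simple Bouguer anomaly = 30.68 − (130.49) = -99.81 mGal

-99.8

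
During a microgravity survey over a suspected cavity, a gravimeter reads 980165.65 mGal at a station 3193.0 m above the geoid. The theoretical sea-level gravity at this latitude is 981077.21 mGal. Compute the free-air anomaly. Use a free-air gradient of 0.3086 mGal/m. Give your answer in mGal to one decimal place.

Free-air correction = 0.3086 × 3193.0 = 985.36 mGal
Free-air anomaly = 980165.65 − 981077.21 + (985.36) = 73.80 mGal

73.8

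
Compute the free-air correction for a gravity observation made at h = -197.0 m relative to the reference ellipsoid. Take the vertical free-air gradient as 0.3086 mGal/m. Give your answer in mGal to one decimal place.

Free-air correction = 0.3086 × -197.0 = -60.8 mGal

-60.8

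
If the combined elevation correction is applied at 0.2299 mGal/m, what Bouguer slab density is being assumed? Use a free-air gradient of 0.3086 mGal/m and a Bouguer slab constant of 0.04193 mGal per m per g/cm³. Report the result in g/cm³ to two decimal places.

0.2299 = 0.3086 − 0.04193 × ρ
ρ = (0.3086 − 0.2299) / 0.04193 = 1.88 g/cm³

1.88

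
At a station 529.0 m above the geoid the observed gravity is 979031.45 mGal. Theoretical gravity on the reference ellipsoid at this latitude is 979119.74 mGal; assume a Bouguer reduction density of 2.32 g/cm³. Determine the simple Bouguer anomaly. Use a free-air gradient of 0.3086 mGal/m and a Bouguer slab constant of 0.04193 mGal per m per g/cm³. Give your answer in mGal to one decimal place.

23.5

Free-air correction = 0.3086 × 529.0 = 163.25 mGal
Free-air anomaly = 979031.45 − 979119.74 + (163.25) = 74.96 mGal
Bouguer slab correction = 0.04193 × 2.32 × 529.0 = 51.46 mGal
Simple Bouguer anomaly = 74.96 − (51.46) = 23.50 mGal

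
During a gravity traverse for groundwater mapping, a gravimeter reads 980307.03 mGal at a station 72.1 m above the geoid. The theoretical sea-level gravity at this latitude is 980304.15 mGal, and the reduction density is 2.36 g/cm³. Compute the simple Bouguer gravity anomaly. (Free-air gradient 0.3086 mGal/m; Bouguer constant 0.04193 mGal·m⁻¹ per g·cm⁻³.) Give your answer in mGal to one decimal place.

Free-air correction = 0.3086 × 72.1 = 22.25 mGal
Free-air anomaly = 980307.03 − 980304.15 + (22.25) = 25.13 mGal
Bouguer slab correction = 0.04193 × 2.36 × 72.1 = 7.13 mGal
Simple Bouguer anomaly = 25.13 − (7.13) = 18.00 mGal

18.0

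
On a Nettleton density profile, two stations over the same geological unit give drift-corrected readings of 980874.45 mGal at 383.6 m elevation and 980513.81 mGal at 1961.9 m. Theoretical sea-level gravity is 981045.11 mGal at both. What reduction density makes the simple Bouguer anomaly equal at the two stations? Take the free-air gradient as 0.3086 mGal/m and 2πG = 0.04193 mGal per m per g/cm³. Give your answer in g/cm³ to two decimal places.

1.91

Δg_obs = 980513.81 − 980874.45 = -360.64 mGal over Δh = 1961.9 − 383.6 = 1578.3 m
Equal Bouguer anomalies ⇒ Δg_obs + (0.3086 − 0.04193ρ)·Δh = 0
0.3086 − 0.04193ρ = −Δg_obs/Δh = 0.22850
ρ = (0.3086 − 0.22850) / 0.04193 = 1.91 g/cm³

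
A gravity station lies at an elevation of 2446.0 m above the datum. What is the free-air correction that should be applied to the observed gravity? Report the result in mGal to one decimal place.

754.8

Free-air correction = 0.3086 × 2446.0 = 754.8 mGal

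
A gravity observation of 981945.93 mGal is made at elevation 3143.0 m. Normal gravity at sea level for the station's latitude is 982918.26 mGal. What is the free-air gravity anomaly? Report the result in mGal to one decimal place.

-2.4

Free-air correction = 0.3086 × 3143.0 = 969.93 mGal
Free-air anomaly = 981945.93 − 982918.26 + (969.93) = -2.40 mGal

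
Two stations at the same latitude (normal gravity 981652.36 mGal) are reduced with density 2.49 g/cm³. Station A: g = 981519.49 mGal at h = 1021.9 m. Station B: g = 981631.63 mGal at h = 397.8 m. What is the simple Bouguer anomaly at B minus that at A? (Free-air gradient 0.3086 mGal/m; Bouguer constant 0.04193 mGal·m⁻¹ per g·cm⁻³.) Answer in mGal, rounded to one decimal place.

-15.3

Δg_SB(A) = 981519.49 − 981652.36 + 0.3086×1021.9 − 0.04193×2.49×1021.9 = 75.80 mGal
Δg_SB(B) = 981631.63 − 981652.36 + 0.3086×397.8 − 0.04193×2.49×397.8 = 60.50 mGal
Difference = 60.50 − (75.80) = -15.30 mGal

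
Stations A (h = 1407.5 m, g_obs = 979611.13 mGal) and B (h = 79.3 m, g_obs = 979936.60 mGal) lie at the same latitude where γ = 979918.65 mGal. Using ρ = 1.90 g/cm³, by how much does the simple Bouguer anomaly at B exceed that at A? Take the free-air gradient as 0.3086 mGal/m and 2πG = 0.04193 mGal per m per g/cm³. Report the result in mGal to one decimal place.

21.4

Δg_SB(A) = 979611.13 − 979918.65 + 0.3086×1407.5 − 0.04193×1.90×1407.5 = 14.70 mGal
Δg_SB(B) = 979936.60 − 979918.65 + 0.3086×79.3 − 0.04193×1.90×79.3 = 36.10 mGal
Difference = 36.10 − (14.70) = 21.40 mGal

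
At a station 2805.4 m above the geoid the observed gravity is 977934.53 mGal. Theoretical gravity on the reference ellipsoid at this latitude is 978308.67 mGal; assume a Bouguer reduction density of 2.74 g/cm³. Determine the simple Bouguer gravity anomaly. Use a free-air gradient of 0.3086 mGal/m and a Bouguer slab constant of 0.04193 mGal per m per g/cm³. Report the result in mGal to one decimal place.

169.3

Free-air correction = 0.3086 × 2805.4 = 865.75 mGal
Free-air anomaly = 977934.53 − 978308.67 + (865.75) = 491.61 mGal
Bouguer slab correction = 0.04193 × 2.74 × 2805.4 = 322.31 mGal
Simple Bouguer anomaly = 491.61 − (322.31) = 169.30 mGal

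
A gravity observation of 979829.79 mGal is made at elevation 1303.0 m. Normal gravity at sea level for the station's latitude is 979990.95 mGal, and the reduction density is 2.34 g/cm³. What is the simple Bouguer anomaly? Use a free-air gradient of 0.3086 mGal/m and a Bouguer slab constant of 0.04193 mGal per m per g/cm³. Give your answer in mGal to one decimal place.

113.1

Free-air correction = 0.3086 × 1303.0 = 402.11 mGal
Free-air anomaly = 979829.79 − 979990.95 + (402.11) = 240.95 mGal
Bouguer slab correction = 0.04193 × 2.34 × 1303.0 = 127.85 mGal
Simple Bouguer anomaly = 240.95 − (127.85) = 113.10 mGal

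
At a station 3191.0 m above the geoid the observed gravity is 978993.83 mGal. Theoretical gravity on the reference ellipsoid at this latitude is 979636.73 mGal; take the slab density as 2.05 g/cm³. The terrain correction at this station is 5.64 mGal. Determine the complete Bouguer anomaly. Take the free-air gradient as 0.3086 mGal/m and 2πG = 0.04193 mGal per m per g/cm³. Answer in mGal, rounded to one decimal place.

73.2

Free-air correction = 0.3086 × 3191.0 = 984.74 mGal
Free-air anomaly = 978993.83 − 979636.73 + (984.74) = 341.84 mGal
Bouguer slab correction = 0.04193 × 2.05 × 3191.0 = 274.29 mGal
Simple Bouguer anomaly = 341.84 − (274.29) = 67.55 mGal
Complete Bouguer anomaly = 67.55 + 5.64 = 73.19 mGal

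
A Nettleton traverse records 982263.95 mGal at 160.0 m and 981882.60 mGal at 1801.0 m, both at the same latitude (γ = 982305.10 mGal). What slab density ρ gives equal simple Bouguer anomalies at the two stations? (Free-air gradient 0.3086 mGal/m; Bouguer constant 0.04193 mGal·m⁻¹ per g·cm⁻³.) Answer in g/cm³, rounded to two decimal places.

1.82

Δg_obs = 981882.60 − 982263.95 = -381.35 mGal over Δh = 1801.0 − 160.0 = 1641.0 m
Equal Bouguer anomalies ⇒ Δg_obs + (0.3086 − 0.04193ρ)·Δh = 0
0.3086 − 0.04193ρ = −Δg_obs/Δh = 0.23239
ρ = (0.3086 − 0.23239) / 0.04193 = 1.82 g/cm³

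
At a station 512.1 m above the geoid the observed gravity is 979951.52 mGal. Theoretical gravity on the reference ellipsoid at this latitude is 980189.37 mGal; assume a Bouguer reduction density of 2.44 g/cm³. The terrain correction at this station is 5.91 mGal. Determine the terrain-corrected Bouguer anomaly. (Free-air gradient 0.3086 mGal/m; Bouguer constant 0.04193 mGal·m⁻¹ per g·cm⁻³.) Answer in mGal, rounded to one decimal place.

-126.3

Free-air correction = 0.3086 × 512.1 = 158.03 mGal
Free-air anomaly = 979951.52 − 980189.37 + (158.03) = -79.82 mGal
Bouguer slab correction = 0.04193 × 2.44 × 512.1 = 52.39 mGal
Simple Bouguer anomaly = -79.82 − (52.39) = -132.21 mGal
Complete Bouguer anomaly = -132.21 + 5.91 = -126.30 mGal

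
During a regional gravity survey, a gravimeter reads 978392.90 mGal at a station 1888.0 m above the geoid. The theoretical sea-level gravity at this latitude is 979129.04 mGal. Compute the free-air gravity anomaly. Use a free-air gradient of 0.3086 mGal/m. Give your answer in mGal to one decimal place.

Free-air correction = 0.3086 × 1888.0 = 582.64 mGal
Free-air anomaly = 978392.90 − 979129.04 + (582.64) = -153.50 mGal

-153.5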